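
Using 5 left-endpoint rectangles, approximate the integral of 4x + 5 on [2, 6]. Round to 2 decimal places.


Left Riemann sum uses left endpoints of each subinterval.
Interval: [2, 6], n = 5
dx = (6 - 2) / 5 = 4/5
Left endpoints: [2, 14/5, 18/5, 22/5, 26/5]
f values: [13, 81/5, 97/5, 113/5, 129/5]
Sum = dx * (sum of f values)
= 4/5 * 97
= 388/5 = 77.60

77.60


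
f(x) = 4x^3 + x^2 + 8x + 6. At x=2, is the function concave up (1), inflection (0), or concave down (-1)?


Concavity is determined by the sign of f''(x).
f(x) = 4x^3 + x^2 + 8x + 6
f'(x) = 12x^2 + 2x + 8
f''(x) = 24x + 2
f''(2) = 24 * 2 + 2
= 48 + 2
= 50
Since f''(2) > 0, the function is concave up (1)

1


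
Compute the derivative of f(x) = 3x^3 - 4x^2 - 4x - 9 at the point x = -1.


Differentiate f(x) = 3x^3 - 4x^2 - 4x - 9 term by term:
f'(x) = 9x^2 - 8x - 4
Substitute x = -1:
f'(-1) = 9 * (-1)^2 - 8 * (-1) - 4
= 9 + 8 - 4
= 13

13


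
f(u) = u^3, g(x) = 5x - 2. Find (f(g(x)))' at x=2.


Using the chain rule: (f(g(x)))' = f'(g(x)) * g'(x)
First, find g(2):
g(2) = 5 * 2 - 2 = 8
Next, f'(u) = 3u^2
And g'(x) = 5
So f'(g(2)) * g'(2)
= 3 * 8^2 * 5
= 3 * 64 * 5
= 960

960


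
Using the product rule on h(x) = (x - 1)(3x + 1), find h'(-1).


Let u(x) = x - 1 and v(x) = 3x + 1
u'(x) = 1
v'(x) = 3
Product rule: h'(x) = u'(x)*v(x) + u(x)*v'(x)
= 1 * (3x + 1) + (x - 1) * 3
At x = -1:
u(-1) = 1 * (-1) - 1 = -2
v(-1) = 3 * (-1) + 1 = -2
h'(-1) = 1 * (-2) + (-2) * 3
= -2 - 6
= -8

-8


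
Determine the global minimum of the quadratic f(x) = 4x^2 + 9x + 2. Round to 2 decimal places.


For a quadratic f(x) = ax^2 + bx + c with a > 0, the minimum is at the vertex.
Vertex x-coordinate: x = -b/(2a)
x = -(9) / (2 * 4)
x = -9/8
Substitute back to find the minimum value:
f(-9/8) = 4 * (-9/8)^2 + 9 * (-9/8) + 2
= 81/16 - 81/8 + 2
= -49/16 ≈ -3.06

-3.06


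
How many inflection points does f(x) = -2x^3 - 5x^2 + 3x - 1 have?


Inflection points occur where f''(x) = 0 and concavity changes.
f(x) = -2x^3 - 5x^2 + 3x - 1
f'(x) = -6x^2 - 10x + 3
f''(x) = -12x - 10
Set f''(x) = 0:
-12x - 10 = 0
x = 10 / (-12) = -5/6
Since f''(x) is linear (degree 1), it changes sign at this point.
Therefore there is exactly 1 inflection point.

1


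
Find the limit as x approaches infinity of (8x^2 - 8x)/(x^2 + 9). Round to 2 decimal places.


For limits at infinity with equal-degree polynomials,
we compare leading coefficients.
Numerator leading term: 8x^2
Denominator leading term: x^2
Divide both by x^2:
lim = (8 - 8/x) / (1 + 9/x^2)
As x -> infinity, the 1/x and 1/x^2 terms vanish:
= 8/1 = 8 = 8.00

8.00


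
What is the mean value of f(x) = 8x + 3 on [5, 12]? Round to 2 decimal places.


Average value = 1/(b-a) * integral from a to b of f(x) dx
First compute the integral of 8x + 3:
F(x) = 4x^2 + 3x
F(12) = 4 * 144 + 3 * 12 = 612
F(5) = 4 * 25 + 3 * 5 = 115
Integral = 612 - 115 = 497
Average = 497 / (12 - 5) = 497 / 7
= 71 = 71.00

71.00


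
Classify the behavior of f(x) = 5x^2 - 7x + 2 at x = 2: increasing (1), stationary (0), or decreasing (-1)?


Compute f'(x) to determine behavior:
f'(x) = 10x - 7
f'(2) = 10 * 2 - 7
= 20 - 7
= 13
Since f'(2) > 0, the function is increasing (1)

1


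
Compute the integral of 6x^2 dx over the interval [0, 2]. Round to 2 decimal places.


Find the antiderivative of 6x^2:
F(x) = 6/3 * x^3
Apply the Fundamental Theorem of Calculus:
F(2) - F(0)
= 6/3 * 2^3 - 6/3 * 0^3
= 6/3 * (8 - 0)
= 6/3 * 8
= 16 = 16.00

16.00


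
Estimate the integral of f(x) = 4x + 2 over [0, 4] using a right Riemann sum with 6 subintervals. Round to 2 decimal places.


Right Riemann sum uses right endpoints of each subinterval.
Interval: [0, 4], n = 6
dx = (4 - 0) / 6 = 2/3
Right endpoints: [2/3, 4/3, 2, 8/3, 10/3, 4]
f values: [14/3, 22/3, 10, 38/3, 46/3, 18]
Sum = dx * (sum of f values)
= 2/3 * 68
= 136/3 ≈ 45.33

45.33


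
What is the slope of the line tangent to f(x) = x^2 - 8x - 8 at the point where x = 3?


The slope of the tangent line equals f'(x) at the point.
f(x) = x^2 - 8x - 8
f'(x) = 2x - 8
At x = 3:
f'(3) = 2 * 3 - 8
= 6 - 8
= -2

-2


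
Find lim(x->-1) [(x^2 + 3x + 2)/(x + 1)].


Direct substitution gives 0/0, so we factor the numerator.
Factor: (x^2 + 3x + 2) = (x + 1)(x + 2)
Cancel the common factor (x + 1):
(x^2 + 3x + 2)/(x + 1) = (x + 2)
Now substitute x = -1:
= (-1) - (-2) = 1

1


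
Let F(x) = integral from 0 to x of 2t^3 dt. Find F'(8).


By the Fundamental Theorem of Calculus (Part 1):
If F(x) = integral from 0 to x of f(t) dt, then F'(x) = f(x)
Here f(t) = 2t^3
So F'(x) = 2x^3
Evaluate at x = 8:
F'(8) = 2 * 8^3
= 2 * 512
= 1024

1024


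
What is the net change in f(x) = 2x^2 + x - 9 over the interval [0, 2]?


Net change = f(b) - f(a)
f(x) = 2x^2 + x - 9
Compute f(2):
f(2) = 2 * 2^2 + 1 * 2 - 9
= 8 + 2 - 9
= 1
Compute f(0):
f(0) = 2 * 0^2 + 1 * 0 - 9
= 0 + 0 - 9
= -9
Net change = 1 - (-9) = 10

10


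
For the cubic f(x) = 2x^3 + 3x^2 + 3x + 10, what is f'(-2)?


Differentiate f(x) = 2x^3 + 3x^2 + 3x + 10 term by term:
f'(x) = 6x^2 + 6x + 3
Substitute x = -2:
f'(-2) = 6 * (-2)^2 + 6 * (-2) + 3
= 24 - 12 + 3
= 15

15


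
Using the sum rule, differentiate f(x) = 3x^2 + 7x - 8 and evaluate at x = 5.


Differentiate term by term using power and sum rules:
f(x) = 3x^2 + 7x - 8
f'(x) = 6x + 7
Substitute x = 5:
f'(5) = 6 * 5 + 7
= 30 + 7
= 37

37


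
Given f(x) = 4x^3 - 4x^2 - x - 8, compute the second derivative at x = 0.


First derivative:
f'(x) = 12x^2 - 8x - 1
Second derivative:
f''(x) = 24x - 8
Substitute x = 0:
f''(0) = 24 * 0 - 8
= 0 - 8
= -8

-8


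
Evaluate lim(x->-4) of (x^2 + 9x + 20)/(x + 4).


Direct substitution gives 0/0, so we factor the numerator.
Factor: (x^2 + 9x + 20) = (x + 4)(x + 5)
Cancel the common factor (x + 4):
(x^2 + 9x + 20)/(x + 4) = (x + 5)
Now substitute x = -4:
= (-4) - (-5) = 1

1


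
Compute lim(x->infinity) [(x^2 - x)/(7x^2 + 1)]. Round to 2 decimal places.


For limits at infinity with equal-degree polynomials,
we compare leading coefficients.
Numerator leading term: x^2
Denominator leading term: 7x^2
Divide both by x^2:
lim = (1 - 1/x) / (7 + 1/x^2)
As x -> infinity, the 1/x and 1/x^2 terms vanish:
= 1/7 ≈ 0.14

0.14


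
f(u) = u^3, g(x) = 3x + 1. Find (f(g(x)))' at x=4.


Using the chain rule: (f(g(x)))' = f'(g(x)) * g'(x)
First, find g(4):
g(4) = 3 * 4 + 1 = 13
Next, f'(u) = 3u^2
And g'(x) = 3
So f'(g(4)) * g'(4)
= 3 * 13^2 * 3
= 3 * 169 * 3
= 1521

1521


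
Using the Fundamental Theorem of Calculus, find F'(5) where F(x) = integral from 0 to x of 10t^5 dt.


By the Fundamental Theorem of Calculus (Part 1):
If F(x) = integral from 0 to x of f(t) dt, then F'(x) = f(x)
Here f(t) = 10t^5
So F'(x) = 10x^5
Evaluate at x = 5:
F'(5) = 10 * 5^5
= 10 * 3125
= 31250

31250


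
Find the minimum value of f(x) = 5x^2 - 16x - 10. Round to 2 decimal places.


For a quadratic f(x) = ax^2 + bx + c with a > 0, the minimum is at the vertex.
Vertex x-coordinate: x = -b/(2a)
x = -(-16) / (2 * 5)
x = 16/10 = 8/5
Substitute back to find the minimum value:
f(8/5) = 5 * (8/5)^2 - 16 * (8/5) - 10
= 64/5 - 128/5 - 10
= -114/5 = -22.80

-22.80


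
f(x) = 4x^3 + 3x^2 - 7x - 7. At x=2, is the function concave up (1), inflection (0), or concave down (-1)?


Concavity is determined by the sign of f''(x).
f(x) = 4x^3 + 3x^2 - 7x - 7
f'(x) = 12x^2 + 6x - 7
f''(x) = 24x + 6
f''(2) = 24 * 2 + 6
= 48 + 6
= 54
Since f''(2) > 0, the function is concave up (1)

1


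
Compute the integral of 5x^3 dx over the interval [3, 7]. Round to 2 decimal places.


Find the antiderivative of 5x^3:
F(x) = 5/4 * x^4
Apply the Fundamental Theorem of Calculus:
F(7) - F(3)
= 5/4 * 7^4 - 5/4 * 3^4
= 5/4 * (2401 - 81)
= 5/4 * 2320
= 2900 = 2900.00

2900.00


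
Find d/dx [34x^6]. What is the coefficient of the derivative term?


We apply the power rule: d/dx [ax^n] = a*n * x^(n-1)
d/dx [34x^6]
= 34 * 6 * x^(6-1)
= 204x^5
The coefficient is 204

204


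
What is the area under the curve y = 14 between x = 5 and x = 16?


The area under a constant function y = 14 is a rectangle.
Width = 16 - 5 = 11
Height = 14
Area = width * height
= 11 * 14
= 154

154


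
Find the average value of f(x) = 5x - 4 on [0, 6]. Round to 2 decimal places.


Average value = 1/(b-a) * integral from a to b of f(x) dx
First compute the integral of 5x - 4:
F(x) = (5/2)x^2 - 4x
F(6) = 5/2 * 36 - 4 * 6 = 66
F(0) = 5/2 * 0 - 4 * 0 = 0
Integral = 66 - 0 = 66
Average = 66 / (6 - 0) = 66 / 6
= 11 = 11.00

11.00


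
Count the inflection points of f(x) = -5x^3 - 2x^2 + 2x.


Inflection points occur where f''(x) = 0 and concavity changes.
f(x) = -5x^3 - 2x^2 + 2x
f'(x) = -15x^2 - 4x + 2
f''(x) = -30x - 4
Set f''(x) = 0:
-30x - 4 = 0
x = 4 / (-30) = -2/15
Since f''(x) is linear (degree 1), it changes sign at this point.
Therefore there is exactly 1 inflection point.

1


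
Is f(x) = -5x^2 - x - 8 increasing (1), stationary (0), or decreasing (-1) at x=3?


Compute f'(x) to determine behavior:
f'(x) = -10x - 1
f'(3) = -10 * 3 - 1
= -30 - 1
= -31
Since f'(3) < 0, the function is decreasing (-1)

-1


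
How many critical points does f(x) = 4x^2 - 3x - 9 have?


Find where f'(x) = 0:
f'(x) = 8x - 3
Set f'(x) = 0:
8x - 3 = 0
x = 3 / 8 = 3/8
This is a linear equation in x, so there is exactly one solution.
Number of critical points: 1

1


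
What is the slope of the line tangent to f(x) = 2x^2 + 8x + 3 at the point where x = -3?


The slope of the tangent line equals f'(x) at the point.
f(x) = 2x^2 + 8x + 3
f'(x) = 4x + 8
At x = -3:
f'(-3) = 4 * (-3) + 8
= -12 + 8
= -4

-4


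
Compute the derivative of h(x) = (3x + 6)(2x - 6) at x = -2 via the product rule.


Let u(x) = 3x + 6 and v(x) = 2x - 6
u'(x) = 3
v'(x) = 2
Product rule: h'(x) = u'(x)*v(x) + u(x)*v'(x)
= 3 * (2x - 6) + (3x + 6) * 2
At x = -2:
u(-2) = 3 * (-2) + 6 = 0
v(-2) = 2 * (-2) - 6 = -10
h'(-2) = 3 * (-10) + 0 * 2
= -30 + 0
= -30

-30


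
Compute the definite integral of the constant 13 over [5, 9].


The integral of a constant k over [a, b] equals k * (b - a).
integral from 5 to 9 of 13 dx
= 13 * (9 - 5)
= 13 * 4
= 52

52


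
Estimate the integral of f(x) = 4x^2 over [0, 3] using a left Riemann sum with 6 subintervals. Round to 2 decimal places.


Left Riemann sum uses left endpoints of each subinterval.
Interval: [0, 3], n = 6
dx = (3 - 0) / 6 = 1/2
Left endpoints: [0, 1/2, 1, 3/2, 2, 5/2]
f values: [0, 1, 4, 9, 16, 25]
Sum = dx * (sum of f values)
= 1/2 * 55
= 55/2 = 27.50

27.50


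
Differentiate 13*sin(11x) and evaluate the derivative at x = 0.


Apply the chain rule to differentiate 13*sin(11x):
d/dx [13*sin(11x)]
= 13 * cos(11x) * d/dx(11x)
= 13 * 11 * cos(11x)
= 143 * cos(11x)
Evaluate at x = 0:
= 143 * cos(0)
= 143 * 1
= 143

143


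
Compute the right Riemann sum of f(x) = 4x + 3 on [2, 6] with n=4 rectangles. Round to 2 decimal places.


Right Riemann sum uses right endpoints of each subinterval.
Interval: [2, 6], n = 4
dx = (6 - 2) / 4 = 1
Right endpoints: [3, 4, 5, 6]
f values: [15, 19, 23, 27]
Sum = dx * (sum of f values)
= 1 * 84
= 84 = 84.00

84.00


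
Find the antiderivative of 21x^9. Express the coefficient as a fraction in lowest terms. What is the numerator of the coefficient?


Apply the power rule for integration:
integral of ax^n dx = a/(n+1) * x^(n+1) + C
integral of 21x^9 dx
= 21/10 * x^10 + C
The coefficient in lowest terms is 21/10, and its numerator is 21

21


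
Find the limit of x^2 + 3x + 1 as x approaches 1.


Since polynomials are continuous, we use direct substitution.
lim(x->1) of x^2 + 3x + 1
= 1 * 1^2 + 3 * 1 + 1
= 1 + 3 + 1
= 5

5


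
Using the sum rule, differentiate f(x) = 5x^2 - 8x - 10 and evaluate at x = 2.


Differentiate term by term using power and sum rules:
f(x) = 5x^2 - 8x - 10
f'(x) = 10x - 8
Substitute x = 2:
f'(2) = 10 * 2 - 8
= 20 - 8
= 12

12


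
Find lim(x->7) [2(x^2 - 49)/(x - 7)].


Direct substitution gives 0/0, so we factor the numerator.
Factor: 2(x^2 - 49) = 2 * (x - 7)(x + 7)
Cancel the common factor (x - 7):
2(x^2 - 49)/(x - 7) = 2 * (x + 7)
Now substitute x = 7:
= 2 * (7 + 7) = 28

28


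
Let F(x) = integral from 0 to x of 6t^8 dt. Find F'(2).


By the Fundamental Theorem of Calculus (Part 1):
If F(x) = integral from 0 to x of f(t) dt, then F'(x) = f(x)
Here f(t) = 6t^8
So F'(x) = 6x^8
Evaluate at x = 2:
F'(2) = 6 * 2^8
= 6 * 256
= 1536

1536


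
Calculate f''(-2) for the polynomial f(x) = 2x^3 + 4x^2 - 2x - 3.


First derivative:
f'(x) = 6x^2 + 8x - 2
Second derivative:
f''(x) = 12x + 8
Substitute x = -2:
f''(-2) = 12 * (-2) + 8
= -24 + 8
= -16

-16


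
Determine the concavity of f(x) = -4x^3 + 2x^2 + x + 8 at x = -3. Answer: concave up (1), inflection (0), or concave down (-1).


Concavity is determined by the sign of f''(x).
f(x) = -4x^3 + 2x^2 + x + 8
f'(x) = -12x^2 + 4x + 1
f''(x) = -24x + 4
f''(-3) = -24 * (-3) + 4
= 72 + 4
= 76
Since f''(-3) > 0, the function is concave up (1)

1


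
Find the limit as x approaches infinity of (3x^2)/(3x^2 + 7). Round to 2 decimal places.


For limits at infinity with equal-degree polynomials,
we compare leading coefficients.
Numerator leading term: 3x^2
Denominator leading term: 3x^2
Divide both by x^2:
lim = (3) / (3 + 7/x^2)
As x -> infinity, the 1/x and 1/x^2 terms vanish:
= 3/3 = 1 = 1.00

1.00


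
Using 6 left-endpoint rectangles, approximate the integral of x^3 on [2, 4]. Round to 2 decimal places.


Left Riemann sum uses left endpoints of each subinterval.
Interval: [2, 4], n = 6
dx = (4 - 2) / 6 = 1/3
Left endpoints: [2, 7/3, 8/3, 3, 10/3, 11/3]
f values: [8, 343/27, 512/27, 27, 1000/27, 1331/27]
Sum = dx * (sum of f values)
= 1/3 * 153
= 51 = 51.00

51.00


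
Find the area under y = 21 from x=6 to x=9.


The area under a constant function y = 21 is a rectangle.
Width = 9 - 6 = 3
Height = 21
Area = width * height
= 3 * 21
= 63

63


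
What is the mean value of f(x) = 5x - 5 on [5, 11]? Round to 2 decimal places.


Average value = 1/(b-a) * integral from a to b of f(x) dx
First compute the integral of 5x - 5:
F(x) = (5/2)x^2 - 5x
F(11) = 5/2 * 121 - 5 * 11 = 495/2
F(5) = 5/2 * 25 - 5 * 5 = 75/2
Integral = 495/2 - 75/2 = 210
Average = 210 / (11 - 5) = 210 / 6
= 35 = 35.00

35.00


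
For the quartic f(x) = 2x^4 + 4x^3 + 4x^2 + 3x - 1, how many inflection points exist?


Inflection points occur where f''(x) = 0 and concavity changes.
f(x) = 2x^4 + 4x^3 + 4x^2 + 3x - 1
f'(x) = 8x^3 + 12x^2 + 8x + 3
f''(x) = 24x^2 + 24x + 8
This is a quadratic in x. Use the discriminant to count real roots.
Discriminant = (24)^2 - 4 * 24 * 8
= 576 - 768
= -192
Since discriminant < 0, f''(x) = 0 has no real solutions.
Number of inflection points: 0

0


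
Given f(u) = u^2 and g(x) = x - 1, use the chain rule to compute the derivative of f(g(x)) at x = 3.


Using the chain rule: (f(g(x)))' = f'(g(x)) * g'(x)
First, find g(3):
g(3) = 1 * 3 - 1 = 2
Next, f'(u) = 2u
And g'(x) = 1
So f'(g(3)) * g'(3)
= 2 * 2 * 1
= 4

4


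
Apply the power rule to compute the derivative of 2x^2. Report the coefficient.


We apply the power rule: d/dx [ax^n] = a*n * x^(n-1)
d/dx [2x^2]
= 2 * 2 * x^(2-1)
= 4x
The coefficient is 4

4


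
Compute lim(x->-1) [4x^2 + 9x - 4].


Since polynomials are continuous, we use direct substitution.
lim(x->-1) of 4x^2 + 9x - 4
= 4 * (-1)^2 + 9 * (-1) - 4
= 4 - 9 - 4
= -9

-9


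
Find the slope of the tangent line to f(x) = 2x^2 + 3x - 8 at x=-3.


The slope of the tangent line equals f'(x) at the point.
f(x) = 2x^2 + 3x - 8
f'(x) = 4x + 3
At x = -3:
f'(-3) = 4 * (-3) + 3
= -12 + 3
= -9

-9


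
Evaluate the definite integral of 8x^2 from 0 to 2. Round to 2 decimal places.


Find the antiderivative of 8x^2:
F(x) = 8/3 * x^3
Apply the Fundamental Theorem of Calculus:
F(2) - F(0)
= 8/3 * 2^3 - 8/3 * 0^3
= 8/3 * (8 - 0)
= 8/3 * 8
= 64/3 ≈ 21.33

21.33


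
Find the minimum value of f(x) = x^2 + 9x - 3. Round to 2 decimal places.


For a quadratic f(x) = ax^2 + bx + c with a > 0, the minimum is at the vertex.
Vertex x-coordinate: x = -b/(2a)
x = -(9) / (2 * 1)
x = -9/2
Substitute back to find the minimum value:
f(-9/2) = 1 * (-9/2)^2 + 9 * (-9/2) - 3
= 81/4 - 81/2 - 3
= -93/4 = -23.25

-23.25


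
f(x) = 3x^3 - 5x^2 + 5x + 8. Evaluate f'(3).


Differentiate f(x) = 3x^3 - 5x^2 + 5x + 8 term by term:
f'(x) = 9x^2 - 10x + 5
Substitute x = 3:
f'(3) = 9 * 3^2 - 10 * 3 + 5
= 81 - 30 + 5
= 56

56


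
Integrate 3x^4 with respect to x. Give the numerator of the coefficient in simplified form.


Apply the power rule for integration:
integral of ax^n dx = a/(n+1) * x^(n+1) + C
integral of 3x^4 dx
= 3/5 * x^5 + C
The coefficient in lowest terms is 3/5, and its numerator is 3

3


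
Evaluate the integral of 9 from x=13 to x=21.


The integral of a constant k over [a, b] equals k * (b - a).
integral from 13 to 21 of 9 dx
= 9 * (21 - 13)
= 9 * 8
= 72

72


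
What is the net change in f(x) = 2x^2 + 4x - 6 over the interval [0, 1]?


Net change = f(b) - f(a)
f(x) = 2x^2 + 4x - 6
Compute f(1):
f(1) = 2 * 1^2 + 4 * 1 - 6
= 2 + 4 - 6
= 0
Compute f(0):
f(0) = 2 * 0^2 + 4 * 0 - 6
= 0 + 0 - 6
= -6
Net change = 0 - (-6) = 6

6


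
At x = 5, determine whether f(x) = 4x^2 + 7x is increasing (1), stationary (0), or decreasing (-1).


Compute f'(x) to determine behavior:
f'(x) = 8x + 7
f'(5) = 8 * 5 + 7
= 40 + 7
= 47
Since f'(5) > 0, the function is increasing (1)

1


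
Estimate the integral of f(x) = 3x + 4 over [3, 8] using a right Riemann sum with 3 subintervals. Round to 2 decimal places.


Right Riemann sum uses right endpoints of each subinterval.
Interval: [3, 8], n = 3
dx = (8 - 3) / 3 = 5/3
Right endpoints: [14/3, 19/3, 8]
f values: [18, 23, 28]
Sum = dx * (sum of f values)
= 5/3 * 69
= 115 = 115.00

115.00


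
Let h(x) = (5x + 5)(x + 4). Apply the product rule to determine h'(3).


Let u(x) = 5x + 5 and v(x) = x + 4
u'(x) = 5
v'(x) = 1
Product rule: h'(x) = u'(x)*v(x) + u(x)*v'(x)
= 5 * (x + 4) + (5x + 5) * 1
At x = 3:
u(3) = 5 * 3 + 5 = 20
v(3) = 1 * 3 + 4 = 7
h'(3) = 5 * 7 + 20 * 1
= 35 + 20
= 55

55


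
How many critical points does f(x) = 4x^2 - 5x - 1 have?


Find where f'(x) = 0:
f'(x) = 8x - 5
Set f'(x) = 0:
8x - 5 = 0
x = 5 / 8 = 5/8
This is a linear equation in x, so there is exactly one solution.
Number of critical points: 1

1


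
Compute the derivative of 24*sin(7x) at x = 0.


Apply the chain rule to differentiate 24*sin(7x):
d/dx [24*sin(7x)]
= 24 * cos(7x) * d/dx(7x)
= 24 * 7 * cos(7x)
= 168 * cos(7x)
Evaluate at x = 0:
= 168 * cos(0)
= 168 * 1
= 168

168


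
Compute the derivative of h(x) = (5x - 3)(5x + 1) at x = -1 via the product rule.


Let u(x) = 5x - 3 and v(x) = 5x + 1
u'(x) = 5
v'(x) = 5
Product rule: h'(x) = u'(x)*v(x) + u(x)*v'(x)
= 5 * (5x + 1) + (5x - 3) * 5
At x = -1:
u(-1) = 5 * (-1) - 3 = -8
v(-1) = 5 * (-1) + 1 = -4
h'(-1) = 5 * (-4) + (-8) * 5
= -20 - 40
= -60

-60


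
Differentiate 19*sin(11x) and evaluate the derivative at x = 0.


Apply the chain rule to differentiate 19*sin(11x):
d/dx [19*sin(11x)]
= 19 * cos(11x) * d/dx(11x)
= 19 * 11 * cos(11x)
= 209 * cos(11x)
Evaluate at x = 0:
= 209 * cos(0)
= 209 * 1
= 209

209


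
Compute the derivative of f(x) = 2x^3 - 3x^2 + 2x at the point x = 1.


Differentiate f(x) = 2x^3 - 3x^2 + 2x term by term:
f'(x) = 6x^2 - 6x + 2
Substitute x = 1:
f'(1) = 6 * 1^2 - 6 * 1 + 2
= 6 - 6 + 2
= 2

2


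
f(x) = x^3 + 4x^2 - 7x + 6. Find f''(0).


First derivative:
f'(x) = 3x^2 + 8x - 7
Second derivative:
f''(x) = 6x + 8
Substitute x = 0:
f''(0) = 6 * 0 + 8
= 0 + 8
= 8

8


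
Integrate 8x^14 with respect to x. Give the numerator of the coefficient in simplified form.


Apply the power rule for integration:
integral of ax^n dx = a/(n+1) * x^(n+1) + C
integral of 8x^14 dx
= 8/15 * x^15 + C
The coefficient in lowest terms is 8/15, and its numerator is 8

8


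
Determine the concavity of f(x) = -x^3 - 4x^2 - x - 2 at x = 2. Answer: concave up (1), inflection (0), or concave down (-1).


Concavity is determined by the sign of f''(x).
f(x) = -x^3 - 4x^2 - x - 2
f'(x) = -3x^2 - 8x - 1
f''(x) = -6x - 8
f''(2) = -6 * 2 - 8
= -12 - 8
= -20
Since f''(2) < 0, the function is concave down (-1)

-1


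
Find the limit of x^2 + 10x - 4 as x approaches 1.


Since polynomials are continuous, we use direct substitution.
lim(x->1) of x^2 + 10x - 4
= 1 * 1^2 + 10 * 1 - 4
= 1 + 10 - 4
= 7

7


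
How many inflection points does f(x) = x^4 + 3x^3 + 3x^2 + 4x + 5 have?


Inflection points occur where f''(x) = 0 and concavity changes.
f(x) = x^4 + 3x^3 + 3x^2 + 4x + 5
f'(x) = 4x^3 + 9x^2 + 6x + 4
f''(x) = 12x^2 + 18x + 6
This is a quadratic in x. Use the discriminant to count real roots.
Discriminant = (18)^2 - 4 * 12 * 6
= 324 - 288
= 36
Since discriminant > 0, f''(x) = 0 has 2 distinct real solutions.
A quadratic with two distinct real roots changes sign at each root, so concavity changes at both.
Number of inflection points: 2

2


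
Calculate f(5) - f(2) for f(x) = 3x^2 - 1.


Net change = f(b) - f(a)
f(x) = 3x^2 - 1
Compute f(5):
f(5) = 3 * 5^2 + 0 * 5 - 1
= 75 + 0 - 1
= 74
Compute f(2):
f(2) = 3 * 2^2 + 0 * 2 - 1
= 12 + 0 - 1
= 11
Net change = 74 - 11 = 63

63


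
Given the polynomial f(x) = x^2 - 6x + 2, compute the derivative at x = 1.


Differentiate term by term using power and sum rules:
f(x) = x^2 - 6x + 2
f'(x) = 2x - 6
Substitute x = 1:
f'(1) = 2 * 1 - 6
= 2 - 6
= -4

-4


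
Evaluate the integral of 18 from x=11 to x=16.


The integral of a constant k over [a, b] equals k * (b - a).
integral from 11 to 16 of 18 dx
= 18 * (16 - 11)
= 18 * 5
= 90

90


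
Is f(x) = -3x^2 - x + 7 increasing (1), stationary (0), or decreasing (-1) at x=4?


Compute f'(x) to determine behavior:
f'(x) = -6x - 1
f'(4) = -6 * 4 - 1
= -24 - 1
= -25
Since f'(4) < 0, the function is decreasing (-1)

-1


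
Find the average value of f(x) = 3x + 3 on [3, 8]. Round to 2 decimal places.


Average value = 1/(b-a) * integral from a to b of f(x) dx
First compute the integral of 3x + 3:
F(x) = (3/2)x^2 + 3x
F(8) = 3/2 * 64 + 3 * 8 = 120
F(3) = 3/2 * 9 + 3 * 3 = 45/2
Integral = 120 - 45/2 = 195/2
Average = (195/2) / (8 - 3) = (195/2) / 5
= 39/2 = 19.50

19.50


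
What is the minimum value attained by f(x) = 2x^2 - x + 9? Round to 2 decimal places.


For a quadratic f(x) = ax^2 + bx + c with a > 0, the minimum is at the vertex.
Vertex x-coordinate: x = -b/(2a)
x = -(-1) / (2 * 2)
x = 1/4
Substitute back to find the minimum value:
f(1/4) = 2 * (1/4)^2 - 1 * (1/4) + 9
= 1/8 - 1/4 + 9
= 71/8 ≈ 8.88

8.88


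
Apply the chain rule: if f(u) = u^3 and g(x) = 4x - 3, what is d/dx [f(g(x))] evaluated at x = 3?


Using the chain rule: (f(g(x)))' = f'(g(x)) * g'(x)
First, find g(3):
g(3) = 4 * 3 - 3 = 9
Next, f'(u) = 3u^2
And g'(x) = 4
So f'(g(3)) * g'(3)
= 3 * 9^2 * 4
= 3 * 81 * 4
= 972

972


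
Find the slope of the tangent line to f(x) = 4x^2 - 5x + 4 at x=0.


The slope of the tangent line equals f'(x) at the point.
f(x) = 4x^2 - 5x + 4
f'(x) = 8x - 5
At x = 0:
f'(0) = 8 * 0 - 5
= 0 - 5
= -5

-5


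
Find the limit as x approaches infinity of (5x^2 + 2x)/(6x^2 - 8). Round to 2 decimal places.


For limits at infinity with equal-degree polynomials,
we compare leading coefficients.
Numerator leading term: 5x^2
Denominator leading term: 6x^2
Divide both by x^2:
lim = (5 + 2/x) / (6 - 8/x^2)
As x -> infinity, the 1/x and 1/x^2 terms vanish:
= 5/6 ≈ 0.83

0.83


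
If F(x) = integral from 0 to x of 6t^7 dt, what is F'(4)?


By the Fundamental Theorem of Calculus (Part 1):
If F(x) = integral from 0 to x of f(t) dt, then F'(x) = f(x)
Here f(t) = 6t^7
So F'(x) = 6x^7
Evaluate at x = 4:
F'(4) = 6 * 4^7
= 6 * 16384
= 98304

98304


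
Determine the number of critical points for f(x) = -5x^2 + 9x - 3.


Find where f'(x) = 0:
f'(x) = -10x + 9
Set f'(x) = 0:
-10x + 9 = 0
x = -9 / (-10) = 9/10
This is a linear equation in x, so there is exactly one solution.
Number of critical points: 1

1


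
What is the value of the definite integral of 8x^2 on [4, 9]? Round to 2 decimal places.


Find the antiderivative of 8x^2:
F(x) = 8/3 * x^3
Apply the Fundamental Theorem of Calculus:
F(9) - F(4)
= 8/3 * 9^3 - 8/3 * 4^3
= 8/3 * (729 - 64)
= 8/3 * 665
= 5320/3 ≈ 1773.33

1773.33


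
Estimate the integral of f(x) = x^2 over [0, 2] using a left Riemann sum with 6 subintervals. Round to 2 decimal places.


Left Riemann sum uses left endpoints of each subinterval.
Interval: [0, 2], n = 6
dx = (2 - 0) / 6 = 1/3
Left endpoints: [0, 1/3, 2/3, 1, 4/3, 5/3]
f values: [0, 1/9, 4/9, 1, 16/9, 25/9]
Sum = dx * (sum of f values)
= 1/3 * 55/9
= 55/27 ≈ 2.04

2.04


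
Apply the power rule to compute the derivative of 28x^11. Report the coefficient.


We apply the power rule: d/dx [ax^n] = a*n * x^(n-1)
d/dx [28x^11]
= 28 * 11 * x^(11-1)
= 308x^10
The coefficient is 308

308


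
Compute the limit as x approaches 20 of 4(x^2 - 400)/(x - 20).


Direct substitution gives 0/0, so we factor the numerator.
Factor: 4(x^2 - 400) = 4 * (x - 20)(x + 20)
Cancel the common factor (x - 20):
4(x^2 - 400)/(x - 20) = 4 * (x + 20)
Now substitute x = 20:
= 4 * (20 + 20) = 160

160


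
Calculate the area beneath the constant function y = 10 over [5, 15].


The area under a constant function y = 10 is a rectangle.
Width = 15 - 5 = 10
Height = 10
Area = width * height
= 10 * 10
= 100

100


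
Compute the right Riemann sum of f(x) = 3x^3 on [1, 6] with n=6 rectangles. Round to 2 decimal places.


Right Riemann sum uses right endpoints of each subinterval.
Interval: [1, 6], n = 6
dx = (6 - 1) / 6 = 5/6
Right endpoints: [11/6, 8/3, 7/2, 13/3, 31/6, 6]
f values: [1331/72, 512/9, 1029/8, 2197/9, 29791/72, 648]
Sum = dx * (sum of f values)
= 5/6 * 12079/8
= 60395/48 ≈ 1258.23

1258.23


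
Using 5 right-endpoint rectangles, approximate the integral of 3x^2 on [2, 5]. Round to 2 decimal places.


Right Riemann sum uses right endpoints of each subinterval.
Interval: [2, 5], n = 5
dx = (5 - 2) / 5 = 3/5
Right endpoints: [13/5, 16/5, 19/5, 22/5, 5]
f values: [507/25, 768/25, 1083/25, 1452/25, 75]
Sum = dx * (sum of f values)
= 3/5 * 1137/5
= 3411/25 = 136.44

136.44


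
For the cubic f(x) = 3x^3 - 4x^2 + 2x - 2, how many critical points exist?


Find where f'(x) = 0:
f(x) = 3x^3 - 4x^2 + 2x - 2
f'(x) = 9x^2 - 8x + 2
This is a quadratic in x. Use the discriminant to count real roots.
Discriminant = (-8)^2 - 4 * 9 * 2
= 64 - 72
= -8
Since discriminant < 0, f'(x) = 0 has no real solutions.
Number of critical points: 0

0


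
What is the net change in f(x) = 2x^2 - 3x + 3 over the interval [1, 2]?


Net change = f(b) - f(a)
f(x) = 2x^2 - 3x + 3
Compute f(2):
f(2) = 2 * 2^2 - 3 * 2 + 3
= 8 - 6 + 3
= 5
Compute f(1):
f(1) = 2 * 1^2 - 3 * 1 + 3
= 2 - 3 + 3
= 2
Net change = 5 - 2 = 3

3


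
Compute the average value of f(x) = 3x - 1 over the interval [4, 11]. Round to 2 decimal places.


Average value = 1/(b-a) * integral from a to b of f(x) dx
First compute the integral of 3x - 1:
F(x) = (3/2)x^2 - x
F(11) = 3/2 * 121 - 1 * 11 = 341/2
F(4) = 3/2 * 16 - 1 * 4 = 20
Integral = 341/2 - 20 = 301/2
Average = (301/2) / (11 - 4) = (301/2) / 7
= 43/2 = 21.50

21.50


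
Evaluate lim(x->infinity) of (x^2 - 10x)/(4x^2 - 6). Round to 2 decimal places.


For limits at infinity with equal-degree polynomials,
we compare leading coefficients.
Numerator leading term: x^2
Denominator leading term: 4x^2
Divide both by x^2:
lim = (1 - 10/x) / (4 - 6/x^2)
As x -> infinity, the 1/x and 1/x^2 terms vanish:
= 1/4 = 0.25

0.25


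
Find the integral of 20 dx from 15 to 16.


The integral of a constant k over [a, b] equals k * (b - a).
integral from 15 to 16 of 20 dx
= 20 * (16 - 15)
= 20 * 1
= 20

20


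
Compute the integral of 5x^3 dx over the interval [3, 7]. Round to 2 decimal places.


Find the antiderivative of 5x^3:
F(x) = 5/4 * x^4
Apply the Fundamental Theorem of Calculus:
F(7) - F(3)
= 5/4 * 7^4 - 5/4 * 3^4
= 5/4 * (2401 - 81)
= 5/4 * 2320
= 2900 = 2900.00

2900.00


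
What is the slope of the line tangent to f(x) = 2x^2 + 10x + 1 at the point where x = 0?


The slope of the tangent line equals f'(x) at the point.
f(x) = 2x^2 + 10x + 1
f'(x) = 4x + 10
At x = 0:
f'(0) = 4 * 0 + 10
= 0 + 10
= 10

10


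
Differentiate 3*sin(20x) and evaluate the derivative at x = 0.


Apply the chain rule to differentiate 3*sin(20x):
d/dx [3*sin(20x)]
= 3 * cos(20x) * d/dx(20x)
= 3 * 20 * cos(20x)
= 60 * cos(20x)
Evaluate at x = 0:
= 60 * cos(0)
= 60 * 1
= 60

60


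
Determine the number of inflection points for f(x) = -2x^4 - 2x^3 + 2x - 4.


Inflection points occur where f''(x) = 0 and concavity changes.
f(x) = -2x^4 - 2x^3 + 2x - 4
f'(x) = -8x^3 - 6x^2 + 2
f''(x) = -24x^2 - 12x
This is a quadratic in x. Use the discriminant to count real roots.
Discriminant = (-12)^2 - 4 * (-24) * 0
= 144 - 0
= 144
Since discriminant > 0, f''(x) = 0 has 2 distinct real solutions.
A quadratic with two distinct real roots changes sign at each root, so concavity changes at both.
Number of inflection points: 2

2


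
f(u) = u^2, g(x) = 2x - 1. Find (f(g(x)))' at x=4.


Using the chain rule: (f(g(x)))' = f'(g(x)) * g'(x)
First, find g(4):
g(4) = 2 * 4 - 1 = 7
Next, f'(u) = 2u
And g'(x) = 2
So f'(g(4)) * g'(4)
= 2 * 7 * 2
= 28

28


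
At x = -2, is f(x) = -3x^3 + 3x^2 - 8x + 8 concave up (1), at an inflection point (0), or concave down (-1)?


Concavity is determined by the sign of f''(x).
f(x) = -3x^3 + 3x^2 - 8x + 8
f'(x) = -9x^2 + 6x - 8
f''(x) = -18x + 6
f''(-2) = -18 * (-2) + 6
= 36 + 6
= 42
Since f''(-2) > 0, the function is concave up (1)

1


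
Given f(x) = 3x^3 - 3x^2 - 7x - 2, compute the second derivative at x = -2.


First derivative:
f'(x) = 9x^2 - 6x - 7
Second derivative:
f''(x) = 18x - 6
Substitute x = -2:
f''(-2) = 18 * (-2) - 6
= -36 - 6
= -42

-42


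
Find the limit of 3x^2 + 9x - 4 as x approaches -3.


Since polynomials are continuous, we use direct substitution.
lim(x->-3) of 3x^2 + 9x - 4
= 3 * (-3)^2 + 9 * (-3) - 4
= 27 - 27 - 4
= -4

-4


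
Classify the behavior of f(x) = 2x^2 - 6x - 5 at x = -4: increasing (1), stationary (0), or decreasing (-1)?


Compute f'(x) to determine behavior:
f'(x) = 4x - 6
f'(-4) = 4 * (-4) - 6
= -16 - 6
= -22
Since f'(-4) < 0, the function is decreasing (-1)

-1


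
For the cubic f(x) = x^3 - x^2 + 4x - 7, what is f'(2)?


Differentiate f(x) = x^3 - x^2 + 4x - 7 term by term:
f'(x) = 3x^2 - 2x + 4
Substitute x = 2:
f'(2) = 3 * 2^2 - 2 * 2 + 4
= 12 - 4 + 4
= 12

12


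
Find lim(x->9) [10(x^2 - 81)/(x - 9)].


Direct substitution gives 0/0, so we factor the numerator.
Factor: 10(x^2 - 81) = 10 * (x - 9)(x + 9)
Cancel the common factor (x - 9):
10(x^2 - 81)/(x - 9) = 10 * (x + 9)
Now substitute x = 9:
= 10 * (9 + 9) = 180

180


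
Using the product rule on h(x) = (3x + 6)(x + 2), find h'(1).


Let u(x) = 3x + 6 and v(x) = x + 2
u'(x) = 3
v'(x) = 1
Product rule: h'(x) = u'(x)*v(x) + u(x)*v'(x)
= 3 * (x + 2) + (3x + 6) * 1
At x = 1:
u(1) = 3 * 1 + 6 = 9
v(1) = 1 * 1 + 2 = 3
h'(1) = 3 * 3 + 9 * 1
= 9 + 9
= 18

18


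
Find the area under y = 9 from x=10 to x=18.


The area under a constant function y = 9 is a rectangle.
Width = 18 - 10 = 8
Height = 9
Area = width * height
= 8 * 9
= 72

72


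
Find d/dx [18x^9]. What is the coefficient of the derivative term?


We apply the power rule: d/dx [ax^n] = a*n * x^(n-1)
d/dx [18x^9]
= 18 * 9 * x^(9-1)
= 162x^8
The coefficient is 162

162


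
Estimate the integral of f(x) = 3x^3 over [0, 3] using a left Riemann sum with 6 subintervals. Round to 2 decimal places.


Left Riemann sum uses left endpoints of each subinterval.
Interval: [0, 3], n = 6
dx = (3 - 0) / 6 = 1/2
Left endpoints: [0, 1/2, 1, 3/2, 2, 5/2]
f values: [0, 3/8, 3, 81/8, 24, 375/8]
Sum = dx * (sum of f values)
= 1/2 * 675/8
= 675/16 ≈ 42.19

42.19


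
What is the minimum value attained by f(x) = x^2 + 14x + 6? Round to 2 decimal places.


For a quadratic f(x) = ax^2 + bx + c with a > 0, the minimum is at the vertex.
Vertex x-coordinate: x = -b/(2a)
x = -(14) / (2 * 1)
x = -14/2 = -7
Substitute back to find the minimum value:
f(-7) = 1 * (-7)^2 + 14 * (-7) + 6
= 49 - 98 + 6
= -43 = -43.00

-43.00


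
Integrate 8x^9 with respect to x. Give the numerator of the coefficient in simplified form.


Apply the power rule for integration:
integral of ax^n dx = a/(n+1) * x^(n+1) + C
integral of 8x^9 dx
= 8/10 * x^10 + C
= 4/5 * x^10 + C
The coefficient in lowest terms is 4/5, and its numerator is 4

4


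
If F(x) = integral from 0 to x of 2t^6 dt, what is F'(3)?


By the Fundamental Theorem of Calculus (Part 1):
If F(x) = integral from 0 to x of f(t) dt, then F'(x) = f(x)
Here f(t) = 2t^6
So F'(x) = 2x^6
Evaluate at x = 3:
F'(3) = 2 * 3^6
= 2 * 729
= 1458

1458


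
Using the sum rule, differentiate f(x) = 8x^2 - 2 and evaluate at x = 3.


Differentiate term by term using power and sum rules:
f(x) = 8x^2 - 2
f'(x) = 16x
Substitute x = 3:
f'(3) = 16 * 3 + 0
= 48 + 0
= 48

48


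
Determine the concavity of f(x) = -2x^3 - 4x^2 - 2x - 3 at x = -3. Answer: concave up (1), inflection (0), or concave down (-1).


Concavity is determined by the sign of f''(x).
f(x) = -2x^3 - 4x^2 - 2x - 3
f'(x) = -6x^2 - 8x - 2
f''(x) = -12x - 8
f''(-3) = -12 * (-3) - 8
= 36 - 8
= 28
Since f''(-3) > 0, the function is concave up (1)

1


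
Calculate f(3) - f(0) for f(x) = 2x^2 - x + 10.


Net change = f(b) - f(a)
f(x) = 2x^2 - x + 10
Compute f(3):
f(3) = 2 * 3^2 - 1 * 3 + 10
= 18 - 3 + 10
= 25
Compute f(0):
f(0) = 2 * 0^2 - 1 * 0 + 10
= 0 + 0 + 10
= 10
Net change = 25 - 10 = 15

15


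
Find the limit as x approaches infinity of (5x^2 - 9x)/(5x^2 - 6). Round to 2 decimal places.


For limits at infinity with equal-degree polynomials,
we compare leading coefficients.
Numerator leading term: 5x^2
Denominator leading term: 5x^2
Divide both by x^2:
lim = (5 - 9/x) / (5 - 6/x^2)
As x -> infinity, the 1/x and 1/x^2 terms vanish:
= 5/5 = 1 = 1.00

1.00


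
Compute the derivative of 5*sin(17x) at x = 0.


Apply the chain rule to differentiate 5*sin(17x):
d/dx [5*sin(17x)]
= 5 * cos(17x) * d/dx(17x)
= 5 * 17 * cos(17x)
= 85 * cos(17x)
Evaluate at x = 0:
= 85 * cos(0)
= 85 * 1
= 85

85


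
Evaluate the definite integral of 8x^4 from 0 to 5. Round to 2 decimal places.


Find the antiderivative of 8x^4:
F(x) = 8/5 * x^5
Apply the Fundamental Theorem of Calculus:
F(5) - F(0)
= 8/5 * 5^5 - 8/5 * 0^5
= 8/5 * (3125 - 0)
= 8/5 * 3125
= 5000 = 5000.00

5000.00


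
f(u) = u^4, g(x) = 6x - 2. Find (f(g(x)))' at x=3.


Using the chain rule: (f(g(x)))' = f'(g(x)) * g'(x)
First, find g(3):
g(3) = 6 * 3 - 2 = 16
Next, f'(u) = 4u^3
And g'(x) = 6
So f'(g(3)) * g'(3)
= 4 * 16^3 * 6
= 4 * 4096 * 6
= 98304

98304


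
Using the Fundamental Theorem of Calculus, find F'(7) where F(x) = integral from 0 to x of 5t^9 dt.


By the Fundamental Theorem of Calculus (Part 1):
If F(x) = integral from 0 to x of f(t) dt, then F'(x) = f(x)
Here f(t) = 5t^9
So F'(x) = 5x^9
Evaluate at x = 7:
F'(7) = 5 * 7^9
= 5 * 40353607
= 201768035

201768035


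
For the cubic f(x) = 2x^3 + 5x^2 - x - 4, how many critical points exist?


Find where f'(x) = 0:
f(x) = 2x^3 + 5x^2 - x - 4
f'(x) = 6x^2 + 10x - 1
This is a quadratic in x. Use the discriminant to count real roots.
Discriminant = (10)^2 - 4 * 6 * (-1)
= 100 - (-24)
= 124
Since discriminant > 0, f'(x) = 0 has 2 real solutions.
Number of critical points: 2

2


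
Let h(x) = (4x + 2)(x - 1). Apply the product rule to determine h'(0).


Let u(x) = 4x + 2 and v(x) = x - 1
u'(x) = 4
v'(x) = 1
Product rule: h'(x) = u'(x)*v(x) + u(x)*v'(x)
= 4 * (x - 1) + (4x + 2) * 1
At x = 0:
u(0) = 4 * 0 + 2 = 2
v(0) = 1 * 0 - 1 = -1
h'(0) = 4 * (-1) + 2 * 1
= -4 + 2
= -2

-2


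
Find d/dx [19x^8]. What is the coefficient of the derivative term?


We apply the power rule: d/dx [ax^n] = a*n * x^(n-1)
d/dx [19x^8]
= 19 * 8 * x^(8-1)
= 152x^7
The coefficient is 152

152


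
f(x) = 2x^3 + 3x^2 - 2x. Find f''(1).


First derivative:
f'(x) = 6x^2 + 6x - 2
Second derivative:
f''(x) = 12x + 6
Substitute x = 1:
f''(1) = 12 * 1 + 6
= 12 + 6
= 18

18


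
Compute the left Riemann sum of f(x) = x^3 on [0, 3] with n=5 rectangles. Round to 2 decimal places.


Left Riemann sum uses left endpoints of each subinterval.
Interval: [0, 3], n = 5
dx = (3 - 0) / 5 = 3/5
Left endpoints: [0, 3/5, 6/5, 9/5, 12/5]
f values: [0, 27/125, 216/125, 729/125, 1728/125]
Sum = dx * (sum of f values)
= 3/5 * 108/5
= 324/25 = 12.96

12.96


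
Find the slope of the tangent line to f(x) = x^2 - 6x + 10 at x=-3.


The slope of the tangent line equals f'(x) at the point.
f(x) = x^2 - 6x + 10
f'(x) = 2x - 6
At x = -3:
f'(-3) = 2 * (-3) - 6
= -6 - 6
= -12

-12


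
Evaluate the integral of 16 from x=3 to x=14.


The integral of a constant k over [a, b] equals k * (b - a).
integral from 3 to 14 of 16 dx
= 16 * (14 - 3)
= 16 * 11
= 176

176


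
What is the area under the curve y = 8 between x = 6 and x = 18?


The area under a constant function y = 8 is a rectangle.
Width = 18 - 6 = 12
Height = 8
Area = width * height
= 12 * 8
= 96

96


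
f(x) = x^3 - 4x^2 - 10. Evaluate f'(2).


Differentiate f(x) = x^3 - 4x^2 - 10 term by term:
f'(x) = 3x^2 - 8x
Substitute x = 2:
f'(2) = 3 * 2^2 - 8 * 2 + 0
= 12 - 16 + 0
= -4

-4


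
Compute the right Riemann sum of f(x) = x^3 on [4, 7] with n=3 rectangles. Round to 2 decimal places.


Right Riemann sum uses right endpoints of each subinterval.
Interval: [4, 7], n = 3
dx = (7 - 4) / 3 = 1
Right endpoints: [5, 6, 7]
f values: [125, 216, 343]
Sum = dx * (sum of f values)
= 1 * 684
= 684 = 684.00

684.00


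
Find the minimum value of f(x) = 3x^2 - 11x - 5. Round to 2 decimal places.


For a quadratic f(x) = ax^2 + bx + c with a > 0, the minimum is at the vertex.
Vertex x-coordinate: x = -b/(2a)
x = -(-11) / (2 * 3)
x = 11/6
Substitute back to find the minimum value:
f(11/6) = 3 * (11/6)^2 - 11 * (11/6) - 5
= 121/12 - 121/6 - 5
= -181/12 ≈ -15.08

-15.08


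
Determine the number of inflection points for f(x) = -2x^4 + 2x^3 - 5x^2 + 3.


Inflection points occur where f''(x) = 0 and concavity changes.
f(x) = -2x^4 + 2x^3 - 5x^2 + 3
f'(x) = -8x^3 + 6x^2 - 10x
f''(x) = -24x^2 + 12x - 10
This is a quadratic in x. Use the discriminant to count real roots.
Discriminant = (12)^2 - 4 * (-24) * (-10)
= 144 - 960
= -816
Since discriminant < 0, f''(x) = 0 has no real solutions.
Number of inflection points: 0

0


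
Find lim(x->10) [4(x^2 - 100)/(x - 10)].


Direct substitution gives 0/0, so we factor the numerator.
Factor: 4(x^2 - 100) = 4 * (x - 10)(x + 10)
Cancel the common factor (x - 10):
4(x^2 - 100)/(x - 10) = 4 * (x + 10)
Now substitute x = 10:
= 4 * (10 + 10) = 80

80


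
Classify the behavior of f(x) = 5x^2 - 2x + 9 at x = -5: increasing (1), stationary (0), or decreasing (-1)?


Compute f'(x) to determine behavior:
f'(x) = 10x - 2
f'(-5) = 10 * (-5) - 2
= -50 - 2
= -52
Since f'(-5) < 0, the function is decreasing (-1)

-1


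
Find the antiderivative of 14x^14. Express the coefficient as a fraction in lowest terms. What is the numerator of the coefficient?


Apply the power rule for integration:
integral of ax^n dx = a/(n+1) * x^(n+1) + C
integral of 14x^14 dx
= 14/15 * x^15 + C
The coefficient in lowest terms is 14/15, and its numerator is 14

14


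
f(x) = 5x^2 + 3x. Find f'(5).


Differentiate term by term using power and sum rules:
f(x) = 5x^2 + 3x
f'(x) = 10x + 3
Substitute x = 5:
f'(5) = 10 * 5 + 3
= 50 + 3
= 53

53


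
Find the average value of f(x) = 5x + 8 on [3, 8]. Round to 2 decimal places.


Average value = 1/(b-a) * integral from a to b of f(x) dx
First compute the integral of 5x + 8:
F(x) = (5/2)x^2 + 8x
F(8) = 5/2 * 64 + 8 * 8 = 224
F(3) = 5/2 * 9 + 8 * 3 = 93/2
Integral = 224 - 93/2 = 355/2
Average = (355/2) / (8 - 3) = (355/2) / 5
= 71/2 = 35.50

35.50
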